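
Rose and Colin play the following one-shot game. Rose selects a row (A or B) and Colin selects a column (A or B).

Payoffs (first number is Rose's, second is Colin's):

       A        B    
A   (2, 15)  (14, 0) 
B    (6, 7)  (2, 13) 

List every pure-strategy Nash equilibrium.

none

(A, A): Rose prefers B (6 > 2) — not an equilibrium.
(A, B): Colin prefers A (15 > 0) — not an equilibrium.
(B, A): Colin prefers B (13 > 7) — not an equilibrium.
(B, B): Rose prefers A (14 > 2) — not an equilibrium.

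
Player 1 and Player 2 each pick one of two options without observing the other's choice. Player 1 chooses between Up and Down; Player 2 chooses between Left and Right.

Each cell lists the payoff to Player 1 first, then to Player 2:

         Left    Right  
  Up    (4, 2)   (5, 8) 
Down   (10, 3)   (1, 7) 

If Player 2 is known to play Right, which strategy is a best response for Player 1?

Up

Against Right, Player 1 earns 5 from Up and 1 from Down.
So Up is the best response.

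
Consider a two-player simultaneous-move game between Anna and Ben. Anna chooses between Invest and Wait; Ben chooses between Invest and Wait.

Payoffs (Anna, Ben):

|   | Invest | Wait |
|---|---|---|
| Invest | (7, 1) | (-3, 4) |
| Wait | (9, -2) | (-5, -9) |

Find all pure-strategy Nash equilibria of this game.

(Invest, Wait) and (Wait, Invest)

(Invest, Invest): Anna prefers Wait (9 > 7); Ben prefers Wait (4 > 1) — not an equilibrium.
(Invest, Wait): Anna gets -3 ≥ -5 from Wait, and Ben gets 4 ≥ 1 from Invest — Nash equilibrium.
(Wait, Invest): Anna gets 9 ≥ 7 from Invest, and Ben gets -2 ≥ -9 from Wait — Nash equilibrium.
(Wait, Wait): Anna prefers Invest (-3 > -5); Ben prefers Invest (-2 > -9) — not an equilibrium.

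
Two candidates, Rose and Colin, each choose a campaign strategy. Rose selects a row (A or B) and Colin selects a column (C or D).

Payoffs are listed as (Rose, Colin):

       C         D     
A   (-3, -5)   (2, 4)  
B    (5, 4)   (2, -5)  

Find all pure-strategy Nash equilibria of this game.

(A, D) and (B, C)

(A, C): Rose prefers B (5 > -3); Colin prefers D (4 > -5) — not an equilibrium.
(A, D): Rose gets 2 ≥ 2 from B, and Colin gets 4 ≥ -5 from C — Nash equilibrium.
(B, C): Rose gets 5 ≥ -3 from A, and Colin gets 4 ≥ -5 from D — Nash equilibrium.
(B, D): Colin prefers C (4 > -5) — not an equilibrium.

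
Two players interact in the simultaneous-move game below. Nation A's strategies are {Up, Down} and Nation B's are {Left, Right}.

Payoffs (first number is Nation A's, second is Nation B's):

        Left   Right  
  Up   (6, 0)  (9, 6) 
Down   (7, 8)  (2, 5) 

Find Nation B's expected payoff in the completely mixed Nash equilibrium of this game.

First find p, the probability Nation A plays Up, from Nation B's indifference between Left and Right: 8(1−p) = 6p + 5(1−p), giving p = 1/3.
Since Nation B is indifferent in equilibrium, Nation B's expected payoff equals the payoff from either column against (1/3, 2/3). Using Left: 8(2/3) = 16/3.

16/3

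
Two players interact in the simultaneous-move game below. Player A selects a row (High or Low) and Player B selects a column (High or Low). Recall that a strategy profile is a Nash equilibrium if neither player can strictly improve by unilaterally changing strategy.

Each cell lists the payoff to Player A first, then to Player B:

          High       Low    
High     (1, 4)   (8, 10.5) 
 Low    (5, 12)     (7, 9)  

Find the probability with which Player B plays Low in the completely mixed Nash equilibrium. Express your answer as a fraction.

4/5

Let q be the probability that Player B plays High. In a completely mixed equilibrium, Player A must be indifferent between High and Low.
Player A's expected payoff from High is q + 8(1−q); from Low it is 5q + 7(1−q).
Setting these equal: −7q + 8 = −2q + 7, so q = 1/5.
Therefore Player B plays Low with probability 1 − 1/5 = 4/5.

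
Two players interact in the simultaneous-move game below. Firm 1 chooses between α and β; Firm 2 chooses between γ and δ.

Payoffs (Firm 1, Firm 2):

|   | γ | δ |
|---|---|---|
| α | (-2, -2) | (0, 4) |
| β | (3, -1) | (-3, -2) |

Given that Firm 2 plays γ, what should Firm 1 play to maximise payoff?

Against γ, Firm 1 earns -2 from α and 3 from β.
So β is the best response.

β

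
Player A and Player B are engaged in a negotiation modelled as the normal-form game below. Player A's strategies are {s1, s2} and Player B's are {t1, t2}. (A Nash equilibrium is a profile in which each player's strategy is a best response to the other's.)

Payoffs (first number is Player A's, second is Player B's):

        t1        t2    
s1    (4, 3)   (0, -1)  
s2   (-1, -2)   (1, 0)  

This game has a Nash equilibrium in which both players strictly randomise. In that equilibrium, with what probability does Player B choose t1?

Let q be the probability that Player B plays t1. In a completely mixed equilibrium, Player A must be indifferent between s1 and s2.
Player A's expected payoff from s1 is 4q; from s2 it is −q + (1−q).
Setting these equal: 4q = −2q + 1, so q = 1/6.

1/6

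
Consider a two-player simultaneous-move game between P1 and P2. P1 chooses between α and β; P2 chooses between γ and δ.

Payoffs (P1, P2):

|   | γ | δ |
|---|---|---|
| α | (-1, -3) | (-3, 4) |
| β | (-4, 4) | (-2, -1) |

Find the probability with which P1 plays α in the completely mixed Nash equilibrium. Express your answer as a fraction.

Let x be the probability that P1 plays α. In a completely mixed equilibrium, P2 must be indifferent between γ and δ.
P2's expected payoff from γ is −3x + 4(1−x); from δ it is 4x − (1−x).
Setting these equal: −7x + 4 = 5x − 1, so x = 5/12.

5/12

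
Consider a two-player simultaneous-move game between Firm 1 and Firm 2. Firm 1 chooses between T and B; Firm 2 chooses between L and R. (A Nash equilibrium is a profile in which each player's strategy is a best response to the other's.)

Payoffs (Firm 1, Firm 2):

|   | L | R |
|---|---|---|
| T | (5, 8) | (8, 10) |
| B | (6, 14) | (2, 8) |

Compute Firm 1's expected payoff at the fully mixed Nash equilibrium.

First find y, the probability Firm 2 plays L, from Firm 1's indifference between T and B: 5y + 8(1−y) = 6y + 2(1−y), giving y = 6/7.
Since Firm 1 is indifferent in equilibrium, Firm 1's expected payoff equals the payoff from either row against (6/7, 1/7). Using T: 5(6/7) + 8(1/7) = 38/7.

38/7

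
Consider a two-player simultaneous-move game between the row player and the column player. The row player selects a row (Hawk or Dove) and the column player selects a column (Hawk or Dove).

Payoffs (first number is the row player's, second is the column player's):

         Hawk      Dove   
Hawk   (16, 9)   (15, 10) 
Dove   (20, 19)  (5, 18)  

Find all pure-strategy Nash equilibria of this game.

(Hawk, Hawk): the row player prefers Dove (20 > 16); the column player prefers Dove (10 > 9) — not an equilibrium.
(Hawk, Dove): the row player gets 15 ≥ 5 from Dove, and the column player gets 10 ≥ 9 from Hawk — Nash equilibrium.
(Dove, Hawk): the row player gets 20 ≥ 16 from Hawk, and the column player gets 19 ≥ 18 from Dove — Nash equilibrium.
(Dove, Dove): the row player prefers Hawk (15 > 5); the column player prefers Hawk (19 > 18) — not an equilibrium.

(Hawk, Dove) and (Dove, Hawk)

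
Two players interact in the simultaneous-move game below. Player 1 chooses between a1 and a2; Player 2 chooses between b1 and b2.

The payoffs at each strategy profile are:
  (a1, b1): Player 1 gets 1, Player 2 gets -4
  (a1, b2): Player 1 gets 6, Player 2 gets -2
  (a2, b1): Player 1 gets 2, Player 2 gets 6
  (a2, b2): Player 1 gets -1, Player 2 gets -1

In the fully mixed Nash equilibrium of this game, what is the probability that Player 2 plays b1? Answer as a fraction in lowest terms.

7/8

Let q be the probability that Player 2 plays b1. In a completely mixed equilibrium, Player 1 must be indifferent between a1 and a2.
Player 1's expected payoff from a1 is q + 6(1−q); from a2 it is 2q − (1−q).
Setting these equal: −5q + 6 = 3q − 1, so q = 7/8.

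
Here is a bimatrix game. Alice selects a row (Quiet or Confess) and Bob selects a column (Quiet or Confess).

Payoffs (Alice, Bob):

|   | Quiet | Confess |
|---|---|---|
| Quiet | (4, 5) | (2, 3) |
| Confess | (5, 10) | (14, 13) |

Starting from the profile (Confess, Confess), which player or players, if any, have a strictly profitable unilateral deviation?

Alice at (Confess, Confess) earns 14; deviating to Quiet yields 2 — not better.
Bob earns 13; deviating to Quiet yields 10 — not better.
Neither player can strictly improve; the profile is a Nash equilibrium.

Neither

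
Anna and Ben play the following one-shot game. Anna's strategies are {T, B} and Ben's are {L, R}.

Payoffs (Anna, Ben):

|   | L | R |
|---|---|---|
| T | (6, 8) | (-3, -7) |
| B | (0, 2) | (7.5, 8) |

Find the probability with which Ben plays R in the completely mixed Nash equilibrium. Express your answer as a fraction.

4/11

Let y be the probability that Ben plays L. In a completely mixed equilibrium, Anna must be indifferent between T and B.
Anna's expected payoff from T is 6y − 3(1−y); from B it is 7.5(1−y).
Setting these equal: 9y − 3 = −7.5y + 7.5, so y = 7/11.
Therefore Ben plays R with probability 1 − 7/11 = 4/11.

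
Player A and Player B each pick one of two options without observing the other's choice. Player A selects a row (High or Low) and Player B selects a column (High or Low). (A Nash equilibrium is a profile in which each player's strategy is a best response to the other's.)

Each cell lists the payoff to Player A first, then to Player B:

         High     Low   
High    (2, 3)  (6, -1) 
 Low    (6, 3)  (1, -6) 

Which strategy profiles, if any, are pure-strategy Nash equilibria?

(High, High): Player A prefers Low (6 > 2) — not an equilibrium.
(High, Low): Player B prefers High (3 > -1) — not an equilibrium.
(Low, High): Player A gets 6 ≥ 2 from High, and Player B gets 3 ≥ -6 from Low — Nash equilibrium.
(Low, Low): Player A prefers High (6 > 1); Player B prefers High (3 > -6) — not an equilibrium.

(Low, High)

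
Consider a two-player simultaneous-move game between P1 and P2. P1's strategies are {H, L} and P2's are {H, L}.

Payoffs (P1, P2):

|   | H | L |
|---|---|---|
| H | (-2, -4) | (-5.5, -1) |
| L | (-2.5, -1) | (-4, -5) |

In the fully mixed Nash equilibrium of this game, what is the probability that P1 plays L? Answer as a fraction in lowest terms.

Let p be the probability that P1 plays H. In a completely mixed equilibrium, P2 must be indifferent between H and L.
P2's expected payoff from H is −4p − (1−p); from L it is −p − 5(1−p).
Setting these equal: −3p − 1 = 4p − 5, so p = 4/7.
Therefore P1 plays L with probability 1 − 4/7 = 3/7.

3/7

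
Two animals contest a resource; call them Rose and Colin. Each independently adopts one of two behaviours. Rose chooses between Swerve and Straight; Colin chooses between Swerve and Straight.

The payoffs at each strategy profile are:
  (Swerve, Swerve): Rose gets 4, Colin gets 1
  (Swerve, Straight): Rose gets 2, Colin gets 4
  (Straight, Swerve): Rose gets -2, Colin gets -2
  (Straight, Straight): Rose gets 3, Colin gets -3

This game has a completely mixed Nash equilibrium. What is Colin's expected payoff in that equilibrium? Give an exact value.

First find p, the probability Rose plays Swerve, from Colin's indifference between Swerve and Straight: p − 2(1−p) = 4p − 3(1−p), giving p = 1/4.
Since Colin is indifferent in equilibrium, Colin's expected payoff equals the payoff from either column against (1/4, 3/4). Using Swerve: (1/4) − 2(3/4) = -5/4.

-5/4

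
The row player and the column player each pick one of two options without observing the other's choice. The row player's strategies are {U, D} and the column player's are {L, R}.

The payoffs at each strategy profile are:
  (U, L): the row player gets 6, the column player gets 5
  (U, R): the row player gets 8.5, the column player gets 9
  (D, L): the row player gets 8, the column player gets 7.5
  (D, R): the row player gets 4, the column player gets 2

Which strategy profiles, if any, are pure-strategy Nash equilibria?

(U, L): the row player prefers D (8 > 6); the column player prefers R (9 > 5) — not an equilibrium.
(U, R): the row player gets 8.5 ≥ 4 from D, and the column player gets 9 ≥ 5 from L — Nash equilibrium.
(D, L): the row player gets 8 ≥ 6 from U, and the column player gets 7.5 ≥ 2 from R — Nash equilibrium.
(D, R): the row player prefers U (8.5 > 4); the column player prefers L (7.5 > 2) — not an equilibrium.

(U, R) and (D, L)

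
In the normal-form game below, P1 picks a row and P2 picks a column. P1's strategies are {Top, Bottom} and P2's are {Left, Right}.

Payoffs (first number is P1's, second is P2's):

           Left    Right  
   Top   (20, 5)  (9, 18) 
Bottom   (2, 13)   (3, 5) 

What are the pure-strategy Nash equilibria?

(Top, Left): P2 prefers Right (18 > 5) — not an equilibrium.
(Top, Right): P1 gets 9 ≥ 3 from Bottom, and P2 gets 18 ≥ 5 from Left — Nash equilibrium.
(Bottom, Left): P1 prefers Top (20 > 2) — not an equilibrium.
(Bottom, Right): P1 prefers Top (9 > 3); P2 prefers Left (13 > 5) — not an equilibrium.

(Top, Right)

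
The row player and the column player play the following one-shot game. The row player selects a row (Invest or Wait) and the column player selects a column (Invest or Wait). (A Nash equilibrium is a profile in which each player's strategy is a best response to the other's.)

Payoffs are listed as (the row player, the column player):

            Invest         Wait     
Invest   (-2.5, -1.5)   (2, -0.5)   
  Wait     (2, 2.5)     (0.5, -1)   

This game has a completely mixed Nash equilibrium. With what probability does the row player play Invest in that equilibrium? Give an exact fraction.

Let p be the probability that the row player plays Invest. In a completely mixed equilibrium, the column player must be indifferent between Invest and Wait.
The column player's expected payoff from Invest is −1.5p + 2.5(1−p); from Wait it is −0.5p − (1−p).
Setting these equal: −4p + 2.5 = 0.5p − 1, so p = 7/9.

7/9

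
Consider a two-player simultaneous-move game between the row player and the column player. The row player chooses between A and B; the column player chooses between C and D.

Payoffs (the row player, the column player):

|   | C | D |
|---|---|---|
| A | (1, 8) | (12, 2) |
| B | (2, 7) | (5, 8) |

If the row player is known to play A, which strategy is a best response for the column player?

Against A, the column player earns 8 from C and 2 from D.
So C is the best response.

C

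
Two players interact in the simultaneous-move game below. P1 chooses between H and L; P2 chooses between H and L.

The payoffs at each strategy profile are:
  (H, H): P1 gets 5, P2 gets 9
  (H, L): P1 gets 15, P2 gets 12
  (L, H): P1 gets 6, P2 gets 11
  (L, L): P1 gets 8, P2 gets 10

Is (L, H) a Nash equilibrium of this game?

Yes

At (L, H), P1 earns 6; switching to H would give 5, so P1 has no profitable deviation.
P2 earns 11; switching to L would give 10, so P2 has no profitable deviation.
Neither player can gain by a unilateral deviation, so this profile is a Nash equilibrium.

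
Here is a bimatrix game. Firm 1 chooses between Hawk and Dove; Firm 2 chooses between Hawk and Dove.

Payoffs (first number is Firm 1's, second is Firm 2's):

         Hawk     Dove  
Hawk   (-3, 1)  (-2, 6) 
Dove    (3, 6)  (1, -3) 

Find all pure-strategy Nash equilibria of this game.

(Hawk, Hawk): Firm 1 prefers Dove (3 > -3); Firm 2 prefers Dove (6 > 1) — not an equilibrium.
(Hawk, Dove): Firm 1 prefers Dove (1 > -2) — not an equilibrium.
(Dove, Hawk): Firm 1 gets 3 ≥ -3 from Hawk, and Firm 2 gets 6 ≥ -3 from Dove — Nash equilibrium.
(Dove, Dove): Firm 2 prefers Hawk (6 > -3) — not an equilibrium.

(Dove, Hawk)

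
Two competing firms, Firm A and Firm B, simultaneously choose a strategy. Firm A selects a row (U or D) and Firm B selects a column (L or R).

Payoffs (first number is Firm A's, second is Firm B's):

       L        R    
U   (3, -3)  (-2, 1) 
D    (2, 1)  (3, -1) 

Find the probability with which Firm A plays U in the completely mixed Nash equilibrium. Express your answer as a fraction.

Let r be the probability that Firm A plays U. In a completely mixed equilibrium, Firm B must be indifferent between L and R.
Firm B's expected payoff from L is −3r + (1−r); from R it is r − (1−r).
Setting these equal: −4r + 1 = 2r − 1, so r = 1/3.

1/3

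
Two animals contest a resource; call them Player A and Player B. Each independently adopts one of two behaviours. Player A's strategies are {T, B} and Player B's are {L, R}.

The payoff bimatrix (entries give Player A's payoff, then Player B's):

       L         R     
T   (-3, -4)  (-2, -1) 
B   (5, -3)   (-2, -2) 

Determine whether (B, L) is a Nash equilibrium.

No

At (B, L), Player A earns 5; switching to T would give -3, so Player A has no profitable deviation.
Player B earns -3; switching to R would give -2, so Player B would deviate.
Since at least one player can profitably deviate, this is not a Nash equilibrium.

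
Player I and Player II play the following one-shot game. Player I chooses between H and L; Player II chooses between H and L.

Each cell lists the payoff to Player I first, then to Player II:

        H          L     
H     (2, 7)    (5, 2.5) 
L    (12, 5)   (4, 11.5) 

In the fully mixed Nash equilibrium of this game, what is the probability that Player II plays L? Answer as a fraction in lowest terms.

Let q be the probability that Player II plays H. In a completely mixed equilibrium, Player I must be indifferent between H and L.
Player I's expected payoff from H is 2q + 5(1−q); from L it is 12q + 4(1−q).
Setting these equal: −3q + 5 = 8q + 4, so q = 1/11.
Therefore Player II plays L with probability 1 − 1/11 = 10/11.

10/11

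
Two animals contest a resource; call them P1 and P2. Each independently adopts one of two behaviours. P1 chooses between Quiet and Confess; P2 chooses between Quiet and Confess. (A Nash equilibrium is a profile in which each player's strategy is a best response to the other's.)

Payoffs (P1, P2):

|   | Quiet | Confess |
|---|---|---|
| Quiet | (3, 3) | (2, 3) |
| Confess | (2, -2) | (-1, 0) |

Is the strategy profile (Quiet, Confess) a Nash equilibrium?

At (Quiet, Confess), P1 earns 2; switching to Confess would give -1, so P1 has no profitable deviation.
P2 earns 3; switching to Quiet would give 3, so P2 has no profitable deviation.
Neither player can gain by a unilateral deviation, so this profile is a Nash equilibrium.

Yes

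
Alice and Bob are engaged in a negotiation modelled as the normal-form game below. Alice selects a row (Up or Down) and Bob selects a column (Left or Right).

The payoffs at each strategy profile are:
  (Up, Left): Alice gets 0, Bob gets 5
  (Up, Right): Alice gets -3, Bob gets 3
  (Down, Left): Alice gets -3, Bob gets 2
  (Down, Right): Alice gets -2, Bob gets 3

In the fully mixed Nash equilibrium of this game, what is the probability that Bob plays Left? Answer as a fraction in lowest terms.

1/4

Let c be the probability that Bob plays Left. In a completely mixed equilibrium, Alice must be indifferent between Up and Down.
Alice's expected payoff from Up is −3(1−c); from Down it is −3c − 2(1−c).
Setting these equal: 3c − 3 = −c − 2, so c = 1/4.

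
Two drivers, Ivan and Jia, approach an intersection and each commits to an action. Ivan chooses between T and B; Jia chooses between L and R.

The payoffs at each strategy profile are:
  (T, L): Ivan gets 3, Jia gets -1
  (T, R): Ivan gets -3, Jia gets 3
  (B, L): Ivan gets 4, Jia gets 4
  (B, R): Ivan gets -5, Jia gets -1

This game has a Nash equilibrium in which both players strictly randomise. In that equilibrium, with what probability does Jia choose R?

1/3

Let q be the probability that Jia plays L. In a completely mixed equilibrium, Ivan must be indifferent between T and B.
Ivan's expected payoff from T is 3q − 3(1−q); from B it is 4q − 5(1−q).
Setting these equal: 6q − 3 = 9q − 5, so q = 2/3.
Therefore Jia plays R with probability 1 − 2/3 = 1/3.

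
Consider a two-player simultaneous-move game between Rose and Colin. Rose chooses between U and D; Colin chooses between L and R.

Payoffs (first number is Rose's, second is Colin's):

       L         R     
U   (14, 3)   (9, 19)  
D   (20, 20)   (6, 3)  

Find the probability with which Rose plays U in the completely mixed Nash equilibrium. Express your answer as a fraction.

17/33

Let r be the probability that Rose plays U. In a completely mixed equilibrium, Colin must be indifferent between L and R.
Colin's expected payoff from L is 3r + 20(1−r); from R it is 19r + 3(1−r).
Setting these equal: −17r + 20 = 16r + 3, so r = 17/33.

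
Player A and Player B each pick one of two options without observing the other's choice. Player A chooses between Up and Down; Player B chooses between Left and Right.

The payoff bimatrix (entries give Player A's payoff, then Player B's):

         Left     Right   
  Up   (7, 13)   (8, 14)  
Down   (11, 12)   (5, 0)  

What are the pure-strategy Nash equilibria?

(Up, Left): Player A prefers Down (11 > 7); Player B prefers Right (14 > 13) — not an equilibrium.
(Up, Right): Player A gets 8 ≥ 5 from Down, and Player B gets 14 ≥ 13 from Left — Nash equilibrium.
(Down, Left): Player A gets 11 ≥ 7 from Up, and Player B gets 12 ≥ 0 from Right — Nash equilibrium.
(Down, Right): Player A prefers Up (8 > 5); Player B prefers Left (12 > 0) — not an equilibrium.

(Up, Right) and (Down, Left)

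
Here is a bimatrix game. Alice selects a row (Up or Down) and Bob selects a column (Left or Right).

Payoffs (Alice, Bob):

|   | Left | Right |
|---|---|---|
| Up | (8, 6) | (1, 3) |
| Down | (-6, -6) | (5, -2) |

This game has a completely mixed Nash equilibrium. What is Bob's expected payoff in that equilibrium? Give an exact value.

6/7

First find x, the probability Alice plays Up, from Bob's indifference between Left and Right: 6x − 6(1−x) = 3x − 2(1−x), giving x = 4/7.
Since Bob is indifferent in equilibrium, Bob's expected payoff equals the payoff from either column against (4/7, 3/7). Using Left: 6(4/7) − 6(3/7) = 6/7.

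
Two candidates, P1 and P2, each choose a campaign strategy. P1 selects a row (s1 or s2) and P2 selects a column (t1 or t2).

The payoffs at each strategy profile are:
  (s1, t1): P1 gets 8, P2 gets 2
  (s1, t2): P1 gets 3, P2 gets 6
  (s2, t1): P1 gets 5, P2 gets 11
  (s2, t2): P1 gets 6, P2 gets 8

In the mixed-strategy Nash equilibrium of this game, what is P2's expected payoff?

50/7

First find x, the probability P1 plays s1, from P2's indifference between t1 and t2: 2x + 11(1−x) = 6x + 8(1−x), giving x = 3/7.
Since P2 is indifferent in equilibrium, P2's expected payoff equals the payoff from either column against (3/7, 4/7). Using t1: 2(3/7) + 11(4/7) = 50/7.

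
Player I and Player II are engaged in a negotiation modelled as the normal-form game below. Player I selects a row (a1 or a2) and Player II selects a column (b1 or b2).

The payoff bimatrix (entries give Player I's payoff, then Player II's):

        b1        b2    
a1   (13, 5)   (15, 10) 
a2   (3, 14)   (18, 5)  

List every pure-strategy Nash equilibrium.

(a1, b1): Player II prefers b2 (10 > 5) — not an equilibrium.
(a1, b2): Player I prefers a2 (18 > 15) — not an equilibrium.
(a2, b1): Player I prefers a1 (13 > 3) — not an equilibrium.
(a2, b2): Player II prefers b1 (14 > 5) — not an equilibrium.

none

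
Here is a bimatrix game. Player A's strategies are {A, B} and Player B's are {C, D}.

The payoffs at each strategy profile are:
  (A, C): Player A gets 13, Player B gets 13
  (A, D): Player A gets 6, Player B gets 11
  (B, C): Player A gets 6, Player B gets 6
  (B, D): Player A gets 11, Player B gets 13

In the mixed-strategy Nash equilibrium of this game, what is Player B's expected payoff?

103/9

First find x, the probability Player A plays A, from Player B's indifference between C and D: 13x + 6(1−x) = 11x + 13(1−x), giving x = 7/9.
Since Player B is indifferent in equilibrium, Player B's expected payoff equals the payoff from either column against (7/9, 2/9). Using C: 13(7/9) + 6(2/9) = 103/9.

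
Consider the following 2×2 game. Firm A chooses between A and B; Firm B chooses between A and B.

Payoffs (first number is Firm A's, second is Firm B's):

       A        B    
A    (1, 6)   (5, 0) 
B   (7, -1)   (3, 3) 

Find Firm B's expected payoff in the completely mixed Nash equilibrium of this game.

First find x, the probability Firm A plays A, from Firm B's indifference between A and B: 6x − (1−x) = 3(1−x), giving x = 2/5.
Since Firm B is indifferent in equilibrium, Firm B's expected payoff equals the payoff from either column against (2/5, 3/5). Using A: 6(2/5) − (3/5) = 9/5.

9/5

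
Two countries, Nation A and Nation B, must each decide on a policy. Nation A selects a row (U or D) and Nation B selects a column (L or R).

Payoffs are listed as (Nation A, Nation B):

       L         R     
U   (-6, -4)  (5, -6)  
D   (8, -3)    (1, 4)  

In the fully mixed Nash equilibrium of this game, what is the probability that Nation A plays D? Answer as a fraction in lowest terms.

Let p be the probability that Nation A plays U. In a completely mixed equilibrium, Nation B must be indifferent between L and R.
Nation B's expected payoff from L is −4p − 3(1−p); from R it is −6p + 4(1−p).
Setting these equal: −p − 3 = −10p + 4, so p = 7/9.
Therefore Nation A plays D with probability 1 − 7/9 = 2/9.

2/9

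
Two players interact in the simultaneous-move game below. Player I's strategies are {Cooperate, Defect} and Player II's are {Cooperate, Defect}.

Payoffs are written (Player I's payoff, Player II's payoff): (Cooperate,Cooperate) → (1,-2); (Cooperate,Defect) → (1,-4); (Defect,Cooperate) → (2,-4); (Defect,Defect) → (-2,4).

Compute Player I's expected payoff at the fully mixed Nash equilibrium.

1

First find y, the probability Player II plays Cooperate, from Player I's indifference between Cooperate and Defect: y + (1−y) = 2y − 2(1−y), giving y = 3/4.
Since Player I is indifferent in equilibrium, Player I's expected payoff equals the payoff from either row against (3/4, 1/4). Using Cooperate: (3/4) + (1/4) = 1.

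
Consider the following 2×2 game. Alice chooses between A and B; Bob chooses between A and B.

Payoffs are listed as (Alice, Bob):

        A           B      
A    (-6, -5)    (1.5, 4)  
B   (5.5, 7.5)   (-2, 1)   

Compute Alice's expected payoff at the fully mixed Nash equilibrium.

First find y, the probability Bob plays A, from Alice's indifference between A and B: −6y + 1.5(1−y) = 5.5y − 2(1−y), giving y = 7/30.
Since Alice is indifferent in equilibrium, Alice's expected payoff equals the payoff from either row against (7/30, 23/30). Using A: −6(7/30) + 1.5(23/30) = -1/4.

-1/4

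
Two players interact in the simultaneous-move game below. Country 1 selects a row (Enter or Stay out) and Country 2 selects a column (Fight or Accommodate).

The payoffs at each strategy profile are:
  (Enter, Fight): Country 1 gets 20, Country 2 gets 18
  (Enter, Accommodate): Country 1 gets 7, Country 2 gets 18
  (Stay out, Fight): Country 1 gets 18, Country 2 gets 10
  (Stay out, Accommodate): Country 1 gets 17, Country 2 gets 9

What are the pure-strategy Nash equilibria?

(Enter, Fight)

(Enter, Fight): Country 1 gets 20 ≥ 18 from Stay out, and Country 2 gets 18 ≥ 18 from Accommodate — Nash equilibrium.
(Enter, Accommodate): Country 1 prefers Stay out (17 > 7) — not an equilibrium.
(Stay out, Fight): Country 1 prefers Enter (20 > 18) — not an equilibrium.
(Stay out, Accommodate): Country 2 prefers Fight (10 > 9) — not an equilibrium.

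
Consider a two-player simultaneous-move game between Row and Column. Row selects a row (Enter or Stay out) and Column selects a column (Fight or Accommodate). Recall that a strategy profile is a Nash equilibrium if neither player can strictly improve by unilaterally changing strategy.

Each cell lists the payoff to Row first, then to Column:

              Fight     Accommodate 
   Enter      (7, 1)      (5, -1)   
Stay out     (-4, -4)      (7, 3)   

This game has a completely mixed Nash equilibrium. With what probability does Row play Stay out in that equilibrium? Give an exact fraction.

Let p be the probability that Row plays Enter. In a completely mixed equilibrium, Column must be indifferent between Fight and Accommodate.
Column's expected payoff from Fight is p − 4(1−p); from Accommodate it is −p + 3(1−p).
Setting these equal: 5p − 4 = −4p + 3, so p = 7/9.
Therefore Row plays Stay out with probability 1 − 7/9 = 2/9.

2/9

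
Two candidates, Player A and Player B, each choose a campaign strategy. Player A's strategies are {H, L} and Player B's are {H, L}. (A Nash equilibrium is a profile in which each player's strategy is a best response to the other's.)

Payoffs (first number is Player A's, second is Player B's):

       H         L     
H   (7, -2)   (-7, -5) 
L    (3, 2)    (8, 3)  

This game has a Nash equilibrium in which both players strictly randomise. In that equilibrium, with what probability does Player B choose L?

Let c be the probability that Player B plays H. In a completely mixed equilibrium, Player A must be indifferent between H and L.
Player A's expected payoff from H is 7c − 7(1−c); from L it is 3c + 8(1−c).
Setting these equal: 14c − 7 = −5c + 8, so c = 15/19.
Therefore Player B plays L with probability 1 − 15/19 = 4/19.

4/19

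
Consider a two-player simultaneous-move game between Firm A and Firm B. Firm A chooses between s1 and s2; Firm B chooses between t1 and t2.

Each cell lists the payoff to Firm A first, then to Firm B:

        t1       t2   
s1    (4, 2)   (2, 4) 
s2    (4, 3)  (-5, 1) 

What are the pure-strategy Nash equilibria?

(s1, t1): Firm B prefers t2 (4 > 2) — not an equilibrium.
(s1, t2): Firm A gets 2 ≥ -5 from s2, and Firm B gets 4 ≥ 2 from t1 — Nash equilibrium.
(s2, t1): Firm A gets 4 ≥ 4 from s1, and Firm B gets 3 ≥ 1 from t2 — Nash equilibrium.
(s2, t2): Firm A prefers s1 (2 > -5); Firm B prefers t1 (3 > 1) — not an equilibrium.

(s1, t2) and (s2, t1)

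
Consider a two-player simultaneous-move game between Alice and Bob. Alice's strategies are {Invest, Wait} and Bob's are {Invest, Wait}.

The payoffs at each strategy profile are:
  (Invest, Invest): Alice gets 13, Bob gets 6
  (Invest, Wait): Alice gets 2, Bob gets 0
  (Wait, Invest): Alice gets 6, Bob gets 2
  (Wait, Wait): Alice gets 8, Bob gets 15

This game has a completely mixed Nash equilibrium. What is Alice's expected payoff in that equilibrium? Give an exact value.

92/13

First find q, the probability Bob plays Invest, from Alice's indifference between Invest and Wait: 13q + 2(1−q) = 6q + 8(1−q), giving q = 6/13.
Since Alice is indifferent in equilibrium, Alice's expected payoff equals the payoff from either row against (6/13, 7/13). Using Invest: 13(6/13) + 2(7/13) = 92/13.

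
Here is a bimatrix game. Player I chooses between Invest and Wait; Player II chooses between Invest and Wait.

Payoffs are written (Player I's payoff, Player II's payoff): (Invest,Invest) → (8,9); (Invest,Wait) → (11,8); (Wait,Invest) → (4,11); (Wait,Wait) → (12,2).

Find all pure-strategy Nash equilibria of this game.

(Invest, Invest)

(Invest, Invest): Player I gets 8 ≥ 4 from Wait, and Player II gets 9 ≥ 8 from Wait — Nash equilibrium.
(Invest, Wait): Player I prefers Wait (12 > 11); Player II prefers Invest (9 > 8) — not an equilibrium.
(Wait, Invest): Player I prefers Invest (8 > 4) — not an equilibrium.
(Wait, Wait): Player II prefers Invest (11 > 2) — not an equilibrium.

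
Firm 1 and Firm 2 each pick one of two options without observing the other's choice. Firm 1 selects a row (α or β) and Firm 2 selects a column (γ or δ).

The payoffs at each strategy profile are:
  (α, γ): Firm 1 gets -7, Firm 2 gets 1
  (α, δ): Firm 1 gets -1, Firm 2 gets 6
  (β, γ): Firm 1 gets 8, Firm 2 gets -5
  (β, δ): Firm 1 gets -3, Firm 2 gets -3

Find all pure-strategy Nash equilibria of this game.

(α, γ): Firm 1 prefers β (8 > -7); Firm 2 prefers δ (6 > 1) — not an equilibrium.
(α, δ): Firm 1 gets -1 ≥ -3 from β, and Firm 2 gets 6 ≥ 1 from γ — Nash equilibrium.
(β, γ): Firm 2 prefers δ (-3 > -5) — not an equilibrium.
(β, δ): Firm 1 prefers α (-1 > -3) — not an equilibrium.

(α, δ)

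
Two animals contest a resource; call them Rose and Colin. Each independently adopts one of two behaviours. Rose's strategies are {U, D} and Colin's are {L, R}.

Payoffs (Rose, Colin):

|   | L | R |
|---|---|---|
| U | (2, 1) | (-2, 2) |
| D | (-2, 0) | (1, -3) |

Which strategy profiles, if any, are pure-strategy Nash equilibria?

(U, L): Colin prefers R (2 > 1) — not an equilibrium.
(U, R): Rose prefers D (1 > -2) — not an equilibrium.
(D, L): Rose prefers U (2 > -2) — not an equilibrium.
(D, R): Colin prefers L (0 > -3) — not an equilibrium.

none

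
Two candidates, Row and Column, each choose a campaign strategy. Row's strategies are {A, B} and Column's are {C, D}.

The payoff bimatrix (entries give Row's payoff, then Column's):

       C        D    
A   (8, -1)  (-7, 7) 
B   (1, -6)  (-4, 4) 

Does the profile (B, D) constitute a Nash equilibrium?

Yes

At (B, D), Row earns -4; switching to A would give -7, so Row has no profitable deviation.
Column earns 4; switching to C would give -6, so Column has no profitable deviation.
Neither player can gain by a unilateral deviation, so this profile is a Nash equilibrium.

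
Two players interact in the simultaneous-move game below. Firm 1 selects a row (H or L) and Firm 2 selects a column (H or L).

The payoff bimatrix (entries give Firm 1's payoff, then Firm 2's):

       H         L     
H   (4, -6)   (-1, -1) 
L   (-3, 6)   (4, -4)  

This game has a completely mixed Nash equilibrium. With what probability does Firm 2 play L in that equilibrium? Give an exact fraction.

7/12

Let q be the probability that Firm 2 plays H. In a completely mixed equilibrium, Firm 1 must be indifferent between H and L.
Firm 1's expected payoff from H is 4q − (1−q); from L it is −3q + 4(1−q).
Setting these equal: 5q − 1 = −7q + 4, so q = 5/12.
Therefore Firm 2 plays L with probability 1 − 5/12 = 7/12.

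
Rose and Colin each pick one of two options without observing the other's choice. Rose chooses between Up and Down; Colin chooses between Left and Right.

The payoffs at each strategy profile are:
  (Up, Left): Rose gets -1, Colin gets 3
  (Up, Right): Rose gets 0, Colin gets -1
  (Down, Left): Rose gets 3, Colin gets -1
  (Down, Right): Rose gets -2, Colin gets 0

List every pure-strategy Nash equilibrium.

(Up, Left): Rose prefers Down (3 > -1) — not an equilibrium.
(Up, Right): Colin prefers Left (3 > -1) — not an equilibrium.
(Down, Left): Colin prefers Right (0 > -1) — not an equilibrium.
(Down, Right): Rose prefers Up (0 > -2) — not an equilibrium.

none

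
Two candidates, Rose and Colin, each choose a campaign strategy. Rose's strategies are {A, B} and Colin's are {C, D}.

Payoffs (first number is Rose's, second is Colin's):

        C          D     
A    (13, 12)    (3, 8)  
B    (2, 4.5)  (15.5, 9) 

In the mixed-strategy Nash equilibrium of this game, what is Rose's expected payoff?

First find y, the probability Colin plays C, from Rose's indifference between A and B: 13y + 3(1−y) = 2y + 15.5(1−y), giving y = 25/47.
Since Rose is indifferent in equilibrium, Rose's expected payoff equals the payoff from either row against (25/47, 22/47). Using A: 13(25/47) + 3(22/47) = 391/47.

391/47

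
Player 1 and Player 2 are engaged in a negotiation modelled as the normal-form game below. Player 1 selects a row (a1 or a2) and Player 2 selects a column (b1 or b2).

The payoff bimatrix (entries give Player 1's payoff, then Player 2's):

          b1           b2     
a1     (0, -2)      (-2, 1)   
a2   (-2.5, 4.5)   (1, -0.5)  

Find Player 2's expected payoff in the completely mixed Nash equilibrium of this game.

First find x, the probability Player 1 plays a1, from Player 2's indifference between b1 and b2: −2x + 4.5(1−x) = x − 0.5(1−x), giving x = 5/8.
Since Player 2 is indifferent in equilibrium, Player 2's expected payoff equals the payoff from either column against (5/8, 3/8). Using b1: −2(5/8) + 4.5(3/8) = 7/16.

7/16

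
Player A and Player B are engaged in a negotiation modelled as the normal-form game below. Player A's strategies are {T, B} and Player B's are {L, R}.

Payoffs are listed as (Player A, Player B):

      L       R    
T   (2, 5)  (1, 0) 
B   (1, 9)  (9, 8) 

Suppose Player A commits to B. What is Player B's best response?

L

Against B, Player B earns 9 from L and 8 from R.
So L is the best response.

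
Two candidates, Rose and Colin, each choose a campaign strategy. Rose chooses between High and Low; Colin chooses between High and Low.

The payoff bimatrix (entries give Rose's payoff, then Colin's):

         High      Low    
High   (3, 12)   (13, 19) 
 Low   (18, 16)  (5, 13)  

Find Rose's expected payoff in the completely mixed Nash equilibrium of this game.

219/23

First find q, the probability Colin plays High, from Rose's indifference between High and Low: 3q + 13(1−q) = 18q + 5(1−q), giving q = 8/23.
Since Rose is indifferent in equilibrium, Rose's expected payoff equals the payoff from either row against (8/23, 15/23). Using High: 3(8/23) + 13(15/23) = 219/23.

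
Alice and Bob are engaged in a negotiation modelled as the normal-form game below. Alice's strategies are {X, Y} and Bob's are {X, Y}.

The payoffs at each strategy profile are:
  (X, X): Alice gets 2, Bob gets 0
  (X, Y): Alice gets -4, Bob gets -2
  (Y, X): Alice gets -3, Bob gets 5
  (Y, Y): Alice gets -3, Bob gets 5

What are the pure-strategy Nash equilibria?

(X, X): Alice gets 2 ≥ -3 from Y, and Bob gets 0 ≥ -2 from Y — Nash equilibrium.
(X, Y): Alice prefers Y (-3 > -4); Bob prefers X (0 > -2) — not an equilibrium.
(Y, X): Alice prefers X (2 > -3) — not an equilibrium.
(Y, Y): Alice gets -3 ≥ -4 from X, and Bob gets 5 ≥ 5 from X — Nash equilibrium.

(X, X) and (Y, Y)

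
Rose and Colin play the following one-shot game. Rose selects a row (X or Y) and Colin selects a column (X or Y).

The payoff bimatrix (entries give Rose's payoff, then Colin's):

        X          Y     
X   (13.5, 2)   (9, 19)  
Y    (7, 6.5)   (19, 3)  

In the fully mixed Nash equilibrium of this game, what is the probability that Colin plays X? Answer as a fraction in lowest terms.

Let y be the probability that Colin plays X. In a completely mixed equilibrium, Rose must be indifferent between X and Y.
Rose's expected payoff from X is 13.5y + 9(1−y); from Y it is 7y + 19(1−y).
Setting these equal: 4.5y + 9 = −12y + 19, so y = 20/33.

20/33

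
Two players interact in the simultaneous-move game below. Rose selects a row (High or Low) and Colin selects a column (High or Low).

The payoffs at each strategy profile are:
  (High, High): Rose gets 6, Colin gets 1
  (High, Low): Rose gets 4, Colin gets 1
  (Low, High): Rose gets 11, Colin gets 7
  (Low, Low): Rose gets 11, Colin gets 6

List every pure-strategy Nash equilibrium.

(High, High): Rose prefers Low (11 > 6) — not an equilibrium.
(High, Low): Rose prefers Low (11 > 4) — not an equilibrium.
(Low, High): Rose gets 11 ≥ 6 from High, and Colin gets 7 ≥ 6 from Low — Nash equilibrium.
(Low, Low): Colin prefers High (7 > 6) — not an equilibrium.

(Low, High)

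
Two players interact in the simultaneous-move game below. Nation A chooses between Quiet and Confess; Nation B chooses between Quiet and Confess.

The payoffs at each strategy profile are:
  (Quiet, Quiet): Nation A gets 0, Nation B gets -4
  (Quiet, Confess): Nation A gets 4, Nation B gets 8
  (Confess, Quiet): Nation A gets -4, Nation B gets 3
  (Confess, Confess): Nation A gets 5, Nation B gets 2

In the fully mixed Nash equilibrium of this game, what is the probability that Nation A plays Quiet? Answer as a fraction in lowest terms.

1/13

Let p be the probability that Nation A plays Quiet. In a completely mixed equilibrium, Nation B must be indifferent between Quiet and Confess.
Nation B's expected payoff from Quiet is −4p + 3(1−p); from Confess it is 8p + 2(1−p).
Setting these equal: −7p + 3 = 6p + 2, so p = 1/13.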